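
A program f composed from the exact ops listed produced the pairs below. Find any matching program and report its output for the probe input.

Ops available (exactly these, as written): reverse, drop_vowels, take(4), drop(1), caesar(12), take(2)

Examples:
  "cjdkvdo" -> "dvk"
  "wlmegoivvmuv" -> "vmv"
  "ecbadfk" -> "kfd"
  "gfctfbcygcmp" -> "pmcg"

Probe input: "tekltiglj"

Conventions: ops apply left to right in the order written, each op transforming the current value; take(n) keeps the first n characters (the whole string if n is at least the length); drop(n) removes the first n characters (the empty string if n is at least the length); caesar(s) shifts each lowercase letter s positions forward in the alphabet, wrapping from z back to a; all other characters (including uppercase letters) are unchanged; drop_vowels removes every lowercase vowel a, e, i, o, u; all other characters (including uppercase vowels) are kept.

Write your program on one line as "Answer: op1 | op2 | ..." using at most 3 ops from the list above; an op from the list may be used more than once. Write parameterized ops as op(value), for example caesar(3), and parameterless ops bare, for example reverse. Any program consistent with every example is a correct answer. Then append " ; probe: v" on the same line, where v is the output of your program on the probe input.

reverse | take(4) | drop_vowels ; probe: "jlg"

Check, running the answer program on each example:
  "cjdkvdo" -> "odvkdjc" -> "odvk" -> "dvk"
  "wlmegoivvmuv" -> "vumvviogemlw" -> "vumv" -> "vmv"
  "ecbadfk" -> "kfdabce" -> "kfda" -> "kfd"
  "gfctfbcygcmp" -> "pmcgycbftcfg" -> "pmcg" -> "pmcg"
  probe: "tekltiglj" -> "jlgitlket" -> "jlgi" -> "jlg"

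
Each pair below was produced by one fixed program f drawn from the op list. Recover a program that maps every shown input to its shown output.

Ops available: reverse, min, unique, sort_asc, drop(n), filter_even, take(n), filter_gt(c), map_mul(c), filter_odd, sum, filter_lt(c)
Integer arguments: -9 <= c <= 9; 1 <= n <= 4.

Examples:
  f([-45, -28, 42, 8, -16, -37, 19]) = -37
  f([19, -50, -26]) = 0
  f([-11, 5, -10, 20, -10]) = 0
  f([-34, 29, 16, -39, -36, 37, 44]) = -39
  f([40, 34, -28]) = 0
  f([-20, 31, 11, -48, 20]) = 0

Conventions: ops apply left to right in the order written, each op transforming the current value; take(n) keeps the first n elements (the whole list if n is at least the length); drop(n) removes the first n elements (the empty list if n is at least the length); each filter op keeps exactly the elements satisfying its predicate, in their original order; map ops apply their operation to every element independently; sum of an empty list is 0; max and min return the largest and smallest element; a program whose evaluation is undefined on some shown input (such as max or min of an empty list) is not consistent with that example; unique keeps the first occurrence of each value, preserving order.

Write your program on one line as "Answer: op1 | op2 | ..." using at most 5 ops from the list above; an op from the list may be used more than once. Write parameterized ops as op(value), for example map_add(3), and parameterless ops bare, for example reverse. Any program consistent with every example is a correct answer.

drop(3) | sort_asc | filter_lt(9) | filter_odd | sum

Check, running the answer program on each example:
  [-45, -28, 42, 8, -16, -37, 19] -> [8, -16, -37, 19] -> [-37, -16, 8, 19] -> [-37, -16, 8] -> [-37] -> -37
  [19, -50, -26] -> [] -> [] -> [] -> [] -> 0
  [-11, 5, -10, 20, -10] -> [20, -10] -> [-10, 20] -> [-10] -> [] -> 0
  [-34, 29, 16, -39, -36, 37, 44] -> [-39, -36, 37, 44] -> [-39, -36, 37, 44] -> [-39, -36] -> [-39] -> -39
  [40, 34, -28] -> [] -> [] -> [] -> [] -> 0
  [-20, 31, 11, -48, 20] -> [-48, 20] -> [-48, 20] -> [-48] -> [] -> 0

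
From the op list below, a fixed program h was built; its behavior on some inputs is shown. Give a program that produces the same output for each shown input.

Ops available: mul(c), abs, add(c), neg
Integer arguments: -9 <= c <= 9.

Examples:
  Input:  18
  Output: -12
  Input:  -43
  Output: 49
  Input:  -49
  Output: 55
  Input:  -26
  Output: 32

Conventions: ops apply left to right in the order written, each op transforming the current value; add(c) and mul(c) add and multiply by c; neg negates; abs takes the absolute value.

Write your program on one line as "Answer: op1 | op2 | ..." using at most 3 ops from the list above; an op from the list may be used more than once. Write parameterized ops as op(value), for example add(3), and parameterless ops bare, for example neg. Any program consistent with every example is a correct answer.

add(-6) | neg

Check, running the answer program on each example:
  18 -> 12 -> -12
  -43 -> -49 -> 49
  -49 -> -55 -> 55
  -26 -> -32 -> 32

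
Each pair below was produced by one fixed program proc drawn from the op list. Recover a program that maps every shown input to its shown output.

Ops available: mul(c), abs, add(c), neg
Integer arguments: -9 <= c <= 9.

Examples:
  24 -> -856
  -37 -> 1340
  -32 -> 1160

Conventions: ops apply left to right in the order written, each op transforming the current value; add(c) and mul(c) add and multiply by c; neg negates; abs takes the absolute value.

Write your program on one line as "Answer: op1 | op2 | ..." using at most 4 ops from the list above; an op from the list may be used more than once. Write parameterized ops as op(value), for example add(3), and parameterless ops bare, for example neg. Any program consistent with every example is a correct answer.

mul(-6) | mul(-6) | add(-8) | neg

Check, running the answer program on each example:
  24 -> -144 -> 864 -> 856 -> -856
  -37 -> 222 -> -1332 -> -1340 -> 1340
  -32 -> 192 -> -1152 -> -1160 -> 1160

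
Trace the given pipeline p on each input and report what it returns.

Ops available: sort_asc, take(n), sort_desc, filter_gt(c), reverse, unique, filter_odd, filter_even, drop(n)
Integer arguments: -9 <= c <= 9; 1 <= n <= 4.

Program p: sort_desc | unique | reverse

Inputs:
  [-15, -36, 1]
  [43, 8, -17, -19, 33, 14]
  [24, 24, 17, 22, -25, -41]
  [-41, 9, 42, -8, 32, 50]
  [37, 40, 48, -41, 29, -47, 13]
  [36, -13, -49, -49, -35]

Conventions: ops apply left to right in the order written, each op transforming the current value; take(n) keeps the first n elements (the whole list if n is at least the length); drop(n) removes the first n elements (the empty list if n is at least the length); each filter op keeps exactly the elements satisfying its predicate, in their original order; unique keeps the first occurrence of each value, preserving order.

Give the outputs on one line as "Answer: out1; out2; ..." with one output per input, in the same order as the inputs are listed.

[-36, -15, 1]; [-19, -17, 8, 14, 33, 43]; [-41, -25, 17, 22, 24]; [-41, -8, 9, 32, 42, 50]; [-47, -41, 13, 29, 37, 40, 48]; [-49, -35, -13, 36]

Execution, op by op:
  [-15, -36, 1] -> [1, -15, -36] -> [1, -15, -36] -> [-36, -15, 1]
  [43, 8, -17, -19, 33, 14] -> [43, 33, 14, 8, -17, -19] -> [43, 33, 14, 8, -17, -19] -> [-19, -17, 8, 14, 33, 43]
  [24, 24, 17, 22, -25, -41] -> [24, 24, 22, 17, -25, -41] -> [24, 22, 17, -25, -41] -> [-41, -25, 17, 22, 24]
  [-41, 9, 42, -8, 32, 50] -> [50, 42, 32, 9, -8, -41] -> [50, 42, 32, 9, -8, -41] -> [-41, -8, 9, 32, 42, 50]
  [37, 40, 48, -41, 29, -47, 13] -> [48, 40, 37, 29, 13, -41, -47] -> [48, 40, 37, 29, 13, -41, -47] -> [-47, -41, 13, 29, 37, 40, 48]
  [36, -13, -49, -49, -35] -> [36, -13, -35, -49, -49] -> [36, -13, -35, -49] -> [-49, -35, -13, 36]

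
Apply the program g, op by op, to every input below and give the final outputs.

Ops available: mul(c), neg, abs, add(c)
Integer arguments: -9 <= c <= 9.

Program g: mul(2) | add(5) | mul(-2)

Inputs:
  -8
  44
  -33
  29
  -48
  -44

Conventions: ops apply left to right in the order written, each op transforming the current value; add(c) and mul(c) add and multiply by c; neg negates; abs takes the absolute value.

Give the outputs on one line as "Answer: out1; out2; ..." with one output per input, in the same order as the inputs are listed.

22; -186; 122; -126; 182; 166

Execution, op by op:
  -8 -> -16 -> -11 -> 22
  44 -> 88 -> 93 -> -186
  -33 -> -66 -> -61 -> 122
  29 -> 58 -> 63 -> -126
  -48 -> -96 -> -91 -> 182
  -44 -> -88 -> -83 -> 166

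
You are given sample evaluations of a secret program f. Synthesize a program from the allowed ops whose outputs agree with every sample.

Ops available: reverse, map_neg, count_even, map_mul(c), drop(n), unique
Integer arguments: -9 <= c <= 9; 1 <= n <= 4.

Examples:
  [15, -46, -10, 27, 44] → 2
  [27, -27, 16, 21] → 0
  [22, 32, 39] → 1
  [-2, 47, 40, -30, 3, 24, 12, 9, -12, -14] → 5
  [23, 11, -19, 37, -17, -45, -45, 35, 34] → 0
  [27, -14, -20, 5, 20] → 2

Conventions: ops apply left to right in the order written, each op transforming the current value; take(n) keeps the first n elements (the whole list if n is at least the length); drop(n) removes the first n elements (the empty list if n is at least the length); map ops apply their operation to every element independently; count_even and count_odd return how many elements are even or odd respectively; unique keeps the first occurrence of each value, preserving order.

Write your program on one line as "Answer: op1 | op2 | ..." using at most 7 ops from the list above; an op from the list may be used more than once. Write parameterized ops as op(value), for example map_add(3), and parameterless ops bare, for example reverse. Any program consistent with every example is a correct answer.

unique | map_neg | reverse | map_mul(-3) | drop(2) | count_even

Check, running the answer program on each example:
  [15, -46, -10, 27, 44] -> [15, -46, -10, 27, 44] -> [-15, 46, 10, -27, -44] -> [-44, -27, 10, 46, -15] -> [132, 81, -30, -138, 45] -> [-30, -138, 45] -> 2
  [27, -27, 16, 21] -> [27, -27, 16, 21] -> [-27, 27, -16, -21] -> [-21, -16, 27, -27] -> [63, 48, -81, 81] -> [-81, 81] -> 0
  [22, 32, 39] -> [22, 32, 39] -> [-22, -32, -39] -> [-39, -32, -22] -> [117, 96, 66] -> [66] -> 1
  [-2, 47, 40, -30, 3, 24, 12, 9, -12, -14] -> [-2, 47, 40, -30, 3, 24, 12, 9, -12, -14] -> [2, -47, -40, 30, -3, -24, -12, -9, 12, 14] -> [14, 12, -9, -12, -24, -3, 30, -40, -47, 2] -> [-42, -36, 27, 36, 72, 9, -90, 120, 141, -6] -> [27, 36, 72, 9, -90, 120, 141, -6] -> 5
  [23, 11, -19, 37, -17, -45, -45, 35, 34] -> [23, 11, -19, 37, -17, -45, 35, 34] -> [-23, -11, 19, -37, 17, 45, -35, -34] -> [-34, -35, 45, 17, -37, 19, -11, -23] -> [102, 105, -135, -51, 111, -57, 33, 69] -> [-135, -51, 111, -57, 33, 69] -> 0
  [27, -14, -20, 5, 20] -> [27, -14, -20, 5, 20] -> [-27, 14, 20, -5, -20] -> [-20, -5, 20, 14, -27] -> [60, 15, -60, -42, 81] -> [-60, -42, 81] -> 2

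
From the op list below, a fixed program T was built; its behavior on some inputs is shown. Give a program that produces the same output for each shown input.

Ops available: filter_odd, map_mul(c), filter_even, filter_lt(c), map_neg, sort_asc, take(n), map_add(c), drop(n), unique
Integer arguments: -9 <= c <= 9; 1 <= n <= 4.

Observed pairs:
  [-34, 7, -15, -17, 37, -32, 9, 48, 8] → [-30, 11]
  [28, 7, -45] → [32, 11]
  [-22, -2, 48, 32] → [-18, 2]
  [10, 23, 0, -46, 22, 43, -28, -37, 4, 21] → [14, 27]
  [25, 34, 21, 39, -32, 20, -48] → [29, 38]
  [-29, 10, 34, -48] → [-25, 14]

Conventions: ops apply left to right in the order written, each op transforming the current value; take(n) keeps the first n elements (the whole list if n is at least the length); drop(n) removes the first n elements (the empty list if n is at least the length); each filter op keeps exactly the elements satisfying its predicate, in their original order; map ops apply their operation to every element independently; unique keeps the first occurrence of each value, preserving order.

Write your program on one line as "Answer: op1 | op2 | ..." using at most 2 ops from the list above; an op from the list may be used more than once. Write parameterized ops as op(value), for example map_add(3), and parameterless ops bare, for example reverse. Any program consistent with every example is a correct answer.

map_add(4) | take(2)

Check, running the answer program on each example:
  [-34, 7, -15, -17, 37, -32, 9, 48, 8] -> [-30, 11, -11, -13, 41, -28, 13, 52, 12] -> [-30, 11]
  [28, 7, -45] -> [32, 11, -41] -> [32, 11]
  [-22, -2, 48, 32] -> [-18, 2, 52, 36] -> [-18, 2]
  [10, 23, 0, -46, 22, 43, -28, -37, 4, 21] -> [14, 27, 4, -42, 26, 47, -24, -33, 8, 25] -> [14, 27]
  [25, 34, 21, 39, -32, 20, -48] -> [29, 38, 25, 43, -28, 24, -44] -> [29, 38]
  [-29, 10, 34, -48] -> [-25, 14, 38, -44] -> [-25, 14]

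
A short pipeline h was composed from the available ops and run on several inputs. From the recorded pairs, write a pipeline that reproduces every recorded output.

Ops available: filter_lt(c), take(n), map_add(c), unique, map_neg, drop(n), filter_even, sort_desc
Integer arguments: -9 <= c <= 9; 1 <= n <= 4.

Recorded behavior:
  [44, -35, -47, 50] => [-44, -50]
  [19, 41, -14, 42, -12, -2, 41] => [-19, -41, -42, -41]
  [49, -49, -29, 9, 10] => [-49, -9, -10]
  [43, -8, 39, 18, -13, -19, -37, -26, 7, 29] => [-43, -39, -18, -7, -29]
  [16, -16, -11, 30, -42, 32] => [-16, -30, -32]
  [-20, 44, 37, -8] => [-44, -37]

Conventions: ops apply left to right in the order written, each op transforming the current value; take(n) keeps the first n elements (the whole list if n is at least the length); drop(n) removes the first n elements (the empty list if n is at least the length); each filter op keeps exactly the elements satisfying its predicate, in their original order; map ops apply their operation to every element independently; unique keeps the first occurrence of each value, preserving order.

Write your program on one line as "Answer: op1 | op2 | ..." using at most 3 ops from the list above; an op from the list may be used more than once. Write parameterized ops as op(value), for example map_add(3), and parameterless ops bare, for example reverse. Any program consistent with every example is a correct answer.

map_neg | filter_lt(2)

Check, running the answer program on each example:
  [44, -35, -47, 50] -> [-44, 35, 47, -50] -> [-44, -50]
  [19, 41, -14, 42, -12, -2, 41] -> [-19, -41, 14, -42, 12, 2, -41] -> [-19, -41, -42, -41]
  [49, -49, -29, 9, 10] -> [-49, 49, 29, -9, -10] -> [-49, -9, -10]
  [43, -8, 39, 18, -13, -19, -37, -26, 7, 29] -> [-43, 8, -39, -18, 13, 19, 37, 26, -7, -29] -> [-43, -39, -18, -7, -29]
  [16, -16, -11, 30, -42, 32] -> [-16, 16, 11, -30, 42, -32] -> [-16, -30, -32]
  [-20, 44, 37, -8] -> [20, -44, -37, 8] -> [-44, -37]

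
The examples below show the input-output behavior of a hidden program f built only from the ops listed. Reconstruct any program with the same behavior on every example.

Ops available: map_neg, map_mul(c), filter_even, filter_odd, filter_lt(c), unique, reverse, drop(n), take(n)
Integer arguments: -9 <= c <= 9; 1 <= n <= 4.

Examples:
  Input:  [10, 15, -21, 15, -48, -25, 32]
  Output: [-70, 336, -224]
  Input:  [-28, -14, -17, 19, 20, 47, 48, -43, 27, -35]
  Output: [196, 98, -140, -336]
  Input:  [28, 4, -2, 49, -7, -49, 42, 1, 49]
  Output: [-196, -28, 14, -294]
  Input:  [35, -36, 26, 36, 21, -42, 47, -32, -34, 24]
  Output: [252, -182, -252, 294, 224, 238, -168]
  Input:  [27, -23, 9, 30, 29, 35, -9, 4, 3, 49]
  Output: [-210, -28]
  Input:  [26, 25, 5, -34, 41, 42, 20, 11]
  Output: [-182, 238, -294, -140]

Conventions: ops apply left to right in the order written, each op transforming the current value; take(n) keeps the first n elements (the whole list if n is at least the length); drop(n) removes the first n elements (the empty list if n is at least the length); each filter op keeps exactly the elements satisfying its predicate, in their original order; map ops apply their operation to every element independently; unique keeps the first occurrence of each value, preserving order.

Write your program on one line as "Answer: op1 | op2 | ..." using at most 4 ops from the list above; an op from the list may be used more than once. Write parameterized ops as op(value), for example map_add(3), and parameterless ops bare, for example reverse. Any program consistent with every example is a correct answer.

reverse | filter_even | map_mul(-7) | reverse

Check, running the answer program on each example:
  [10, 15, -21, 15, -48, -25, 32] -> [32, -25, -48, 15, -21, 15, 10] -> [32, -48, 10] -> [-224, 336, -70] -> [-70, 336, -224]
  [-28, -14, -17, 19, 20, 47, 48, -43, 27, -35] -> [-35, 27, -43, 48, 47, 20, 19, -17, -14, -28] -> [48, 20, -14, -28] -> [-336, -140, 98, 196] -> [196, 98, -140, -336]
  [28, 4, -2, 49, -7, -49, 42, 1, 49] -> [49, 1, 42, -49, -7, 49, -2, 4, 28] -> [42, -2, 4, 28] -> [-294, 14, -28, -196] -> [-196, -28, 14, -294]
  [35, -36, 26, 36, 21, -42, 47, -32, -34, 24] -> [24, -34, -32, 47, -42, 21, 36, 26, -36, 35] -> [24, -34, -32, -42, 36, 26, -36] -> [-168, 238, 224, 294, -252, -182, 252] -> [252, -182, -252, 294, 224, 238, -168]
  [27, -23, 9, 30, 29, 35, -9, 4, 3, 49] -> [49, 3, 4, -9, 35, 29, 30, 9, -23, 27] -> [4, 30] -> [-28, -210] -> [-210, -28]
  [26, 25, 5, -34, 41, 42, 20, 11] -> [11, 20, 42, 41, -34, 5, 25, 26] -> [20, 42, -34, 26] -> [-140, -294, 238, -182] -> [-182, 238, -294, -140]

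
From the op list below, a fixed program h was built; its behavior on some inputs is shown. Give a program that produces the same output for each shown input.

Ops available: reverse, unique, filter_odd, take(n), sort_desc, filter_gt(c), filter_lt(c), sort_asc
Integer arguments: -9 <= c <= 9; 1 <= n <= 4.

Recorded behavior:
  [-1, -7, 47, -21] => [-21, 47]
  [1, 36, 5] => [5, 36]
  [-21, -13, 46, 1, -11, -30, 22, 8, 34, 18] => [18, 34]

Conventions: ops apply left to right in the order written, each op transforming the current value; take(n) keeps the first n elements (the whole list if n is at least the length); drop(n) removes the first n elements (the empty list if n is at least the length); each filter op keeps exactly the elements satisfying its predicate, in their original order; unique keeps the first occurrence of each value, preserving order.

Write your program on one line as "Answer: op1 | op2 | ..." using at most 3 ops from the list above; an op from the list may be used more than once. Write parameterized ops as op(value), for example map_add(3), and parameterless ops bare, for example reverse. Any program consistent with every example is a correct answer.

reverse | take(3) | take(2)

Check, running the answer program on each example:
  [-1, -7, 47, -21] -> [-21, 47, -7, -1] -> [-21, 47, -7] -> [-21, 47]
  [1, 36, 5] -> [5, 36, 1] -> [5, 36, 1] -> [5, 36]
  [-21, -13, 46, 1, -11, -30, 22, 8, 34, 18] -> [18, 34, 8, 22, -30, -11, 1, 46, -13, -21] -> [18, 34, 8] -> [18, 34]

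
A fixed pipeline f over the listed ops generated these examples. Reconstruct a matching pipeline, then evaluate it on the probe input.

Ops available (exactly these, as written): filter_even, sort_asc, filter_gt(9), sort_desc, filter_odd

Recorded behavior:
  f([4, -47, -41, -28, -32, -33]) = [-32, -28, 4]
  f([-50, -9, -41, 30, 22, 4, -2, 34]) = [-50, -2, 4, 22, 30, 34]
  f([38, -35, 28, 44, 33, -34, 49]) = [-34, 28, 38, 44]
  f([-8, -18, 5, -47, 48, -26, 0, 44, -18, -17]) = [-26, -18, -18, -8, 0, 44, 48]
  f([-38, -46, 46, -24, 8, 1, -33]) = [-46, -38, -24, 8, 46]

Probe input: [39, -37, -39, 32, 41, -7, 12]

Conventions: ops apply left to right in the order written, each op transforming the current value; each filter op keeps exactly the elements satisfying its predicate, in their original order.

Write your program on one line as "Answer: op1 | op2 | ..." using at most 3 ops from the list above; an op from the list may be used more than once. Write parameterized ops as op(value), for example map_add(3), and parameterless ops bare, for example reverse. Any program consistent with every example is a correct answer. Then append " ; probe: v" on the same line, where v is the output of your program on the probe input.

sort_desc | sort_asc | filter_even ; probe: [12, 32]

Check, running the answer program on each example:
  [4, -47, -41, -28, -32, -33] -> [4, -28, -32, -33, -41, -47] -> [-47, -41, -33, -32, -28, 4] -> [-32, -28, 4]
  [-50, -9, -41, 30, 22, 4, -2, 34] -> [34, 30, 22, 4, -2, -9, -41, -50] -> [-50, -41, -9, -2, 4, 22, 30, 34] -> [-50, -2, 4, 22, 30, 34]
  [38, -35, 28, 44, 33, -34, 49] -> [49, 44, 38, 33, 28, -34, -35] -> [-35, -34, 28, 33, 38, 44, 49] -> [-34, 28, 38, 44]
  [-8, -18, 5, -47, 48, -26, 0, 44, -18, -17] -> [48, 44, 5, 0, -8, -17, -18, -18, -26, -47] -> [-47, -26, -18, -18, -17, -8, 0, 5, 44, 48] -> [-26, -18, -18, -8, 0, 44, 48]
  [-38, -46, 46, -24, 8, 1, -33] -> [46, 8, 1, -24, -33, -38, -46] -> [-46, -38, -33, -24, 1, 8, 46] -> [-46, -38, -24, 8, 46]
  probe: [39, -37, -39, 32, 41, -7, 12] -> [41, 39, 32, 12, -7, -37, -39] -> [-39, -37, -7, 12, 32, 39, 41] -> [12, 32]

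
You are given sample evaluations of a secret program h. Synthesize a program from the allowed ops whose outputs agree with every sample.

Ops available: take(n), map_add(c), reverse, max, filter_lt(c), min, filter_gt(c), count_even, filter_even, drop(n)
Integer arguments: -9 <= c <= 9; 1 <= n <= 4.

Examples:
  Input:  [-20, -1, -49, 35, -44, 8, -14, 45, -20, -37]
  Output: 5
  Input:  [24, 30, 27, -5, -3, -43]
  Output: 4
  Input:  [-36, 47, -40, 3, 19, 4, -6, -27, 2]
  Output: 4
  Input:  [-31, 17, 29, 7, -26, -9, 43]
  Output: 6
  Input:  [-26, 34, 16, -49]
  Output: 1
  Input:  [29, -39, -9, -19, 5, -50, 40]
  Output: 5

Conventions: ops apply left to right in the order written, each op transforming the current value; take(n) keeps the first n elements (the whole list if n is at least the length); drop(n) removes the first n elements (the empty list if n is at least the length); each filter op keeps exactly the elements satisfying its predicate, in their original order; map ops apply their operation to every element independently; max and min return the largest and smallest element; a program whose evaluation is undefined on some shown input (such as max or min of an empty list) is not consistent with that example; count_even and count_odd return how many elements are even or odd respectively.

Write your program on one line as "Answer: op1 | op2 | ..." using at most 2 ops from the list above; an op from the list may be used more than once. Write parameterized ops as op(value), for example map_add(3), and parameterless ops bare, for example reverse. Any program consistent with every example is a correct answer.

map_add(5) | count_even

Check, running the answer program on each example:
  [-20, -1, -49, 35, -44, 8, -14, 45, -20, -37] -> [-15, 4, -44, 40, -39, 13, -9, 50, -15, -32] -> 5
  [24, 30, 27, -5, -3, -43] -> [29, 35, 32, 0, 2, -38] -> 4
  [-36, 47, -40, 3, 19, 4, -6, -27, 2] -> [-31, 52, -35, 8, 24, 9, -1, -22, 7] -> 4
  [-31, 17, 29, 7, -26, -9, 43] -> [-26, 22, 34, 12, -21, -4, 48] -> 6
  [-26, 34, 16, -49] -> [-21, 39, 21, -44] -> 1
  [29, -39, -9, -19, 5, -50, 40] -> [34, -34, -4, -14, 10, -45, 45] -> 5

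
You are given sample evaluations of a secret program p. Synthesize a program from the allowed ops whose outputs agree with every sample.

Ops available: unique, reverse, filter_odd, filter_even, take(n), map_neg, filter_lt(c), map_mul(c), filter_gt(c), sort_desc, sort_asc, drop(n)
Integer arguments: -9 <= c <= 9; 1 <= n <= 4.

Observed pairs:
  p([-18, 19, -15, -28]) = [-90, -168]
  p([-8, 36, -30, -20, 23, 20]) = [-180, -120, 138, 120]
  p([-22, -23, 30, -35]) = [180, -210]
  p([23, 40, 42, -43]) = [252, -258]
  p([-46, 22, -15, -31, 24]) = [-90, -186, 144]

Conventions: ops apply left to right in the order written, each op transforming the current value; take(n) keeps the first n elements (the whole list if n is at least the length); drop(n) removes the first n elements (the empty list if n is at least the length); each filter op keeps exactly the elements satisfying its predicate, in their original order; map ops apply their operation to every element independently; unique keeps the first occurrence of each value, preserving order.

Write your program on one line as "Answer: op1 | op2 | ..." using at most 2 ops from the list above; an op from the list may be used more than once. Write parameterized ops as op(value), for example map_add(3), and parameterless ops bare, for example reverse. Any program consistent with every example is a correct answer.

map_mul(6) | drop(2)

Check, running the answer program on each example:
  [-18, 19, -15, -28] -> [-108, 114, -90, -168] -> [-90, -168]
  [-8, 36, -30, -20, 23, 20] -> [-48, 216, -180, -120, 138, 120] -> [-180, -120, 138, 120]
  [-22, -23, 30, -35] -> [-132, -138, 180, -210] -> [180, -210]
  [23, 40, 42, -43] -> [138, 240, 252, -258] -> [252, -258]
  [-46, 22, -15, -31, 24] -> [-276, 132, -90, -186, 144] -> [-90, -186, 144]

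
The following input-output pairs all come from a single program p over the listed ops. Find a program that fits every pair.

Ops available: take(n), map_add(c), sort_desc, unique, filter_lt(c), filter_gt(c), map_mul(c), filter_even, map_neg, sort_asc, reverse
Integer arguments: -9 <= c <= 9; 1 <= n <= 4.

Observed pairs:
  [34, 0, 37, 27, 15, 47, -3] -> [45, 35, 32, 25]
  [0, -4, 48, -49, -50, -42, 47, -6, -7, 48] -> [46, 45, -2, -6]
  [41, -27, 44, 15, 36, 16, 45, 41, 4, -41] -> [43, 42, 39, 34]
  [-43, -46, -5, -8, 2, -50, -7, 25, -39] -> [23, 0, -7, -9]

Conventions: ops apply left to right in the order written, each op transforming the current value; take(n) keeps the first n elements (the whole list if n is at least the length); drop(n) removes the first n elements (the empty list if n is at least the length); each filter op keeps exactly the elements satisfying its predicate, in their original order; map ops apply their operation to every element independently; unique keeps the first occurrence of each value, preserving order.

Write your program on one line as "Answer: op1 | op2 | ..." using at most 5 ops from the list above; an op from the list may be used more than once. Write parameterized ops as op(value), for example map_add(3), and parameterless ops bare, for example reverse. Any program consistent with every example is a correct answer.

sort_desc | map_add(-2) | unique | take(4)

Check, running the answer program on each example:
  [34, 0, 37, 27, 15, 47, -3] -> [47, 37, 34, 27, 15, 0, -3] -> [45, 35, 32, 25, 13, -2, -5] -> [45, 35, 32, 25, 13, -2, -5] -> [45, 35, 32, 25]
  [0, -4, 48, -49, -50, -42, 47, -6, -7, 48] -> [48, 48, 47, 0, -4, -6, -7, -42, -49, -50] -> [46, 46, 45, -2, -6, -8, -9, -44, -51, -52] -> [46, 45, -2, -6, -8, -9, -44, -51, -52] -> [46, 45, -2, -6]
  [41, -27, 44, 15, 36, 16, 45, 41, 4, -41] -> [45, 44, 41, 41, 36, 16, 15, 4, -27, -41] -> [43, 42, 39, 39, 34, 14, 13, 2, -29, -43] -> [43, 42, 39, 34, 14, 13, 2, -29, -43] -> [43, 42, 39, 34]
  [-43, -46, -5, -8, 2, -50, -7, 25, -39] -> [25, 2, -5, -7, -8, -39, -43, -46, -50] -> [23, 0, -7, -9, -10, -41, -45, -48, -52] -> [23, 0, -7, -9, -10, -41, -45, -48, -52] -> [23, 0, -7, -9]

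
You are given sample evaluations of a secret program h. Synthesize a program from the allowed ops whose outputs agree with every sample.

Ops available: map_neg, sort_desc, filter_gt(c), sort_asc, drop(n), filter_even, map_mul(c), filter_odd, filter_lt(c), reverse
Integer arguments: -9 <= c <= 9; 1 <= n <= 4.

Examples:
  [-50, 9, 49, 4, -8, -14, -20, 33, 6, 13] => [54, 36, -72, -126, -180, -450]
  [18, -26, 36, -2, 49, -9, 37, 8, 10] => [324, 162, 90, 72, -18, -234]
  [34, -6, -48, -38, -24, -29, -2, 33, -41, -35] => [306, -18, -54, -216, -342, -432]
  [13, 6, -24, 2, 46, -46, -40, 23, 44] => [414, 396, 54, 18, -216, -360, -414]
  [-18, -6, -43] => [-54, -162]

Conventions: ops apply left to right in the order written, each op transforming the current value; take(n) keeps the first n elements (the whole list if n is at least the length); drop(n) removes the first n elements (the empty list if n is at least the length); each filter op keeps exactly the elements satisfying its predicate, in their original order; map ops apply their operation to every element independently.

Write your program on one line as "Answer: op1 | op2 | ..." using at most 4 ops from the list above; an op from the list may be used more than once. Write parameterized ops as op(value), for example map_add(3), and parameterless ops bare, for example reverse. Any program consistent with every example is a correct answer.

sort_asc | sort_desc | map_mul(9) | filter_even

Check, running the answer program on each example:
  [-50, 9, 49, 4, -8, -14, -20, 33, 6, 13] -> [-50, -20, -14, -8, 4, 6, 9, 13, 33, 49] -> [49, 33, 13, 9, 6, 4, -8, -14, -20, -50] -> [441, 297, 117, 81, 54, 36, -72, -126, -180, -450] -> [54, 36, -72, -126, -180, -450]
  [18, -26, 36, -2, 49, -9, 37, 8, 10] -> [-26, -9, -2, 8, 10, 18, 36, 37, 49] -> [49, 37, 36, 18, 10, 8, -2, -9, -26] -> [441, 333, 324, 162, 90, 72, -18, -81, -234] -> [324, 162, 90, 72, -18, -234]
  [34, -6, -48, -38, -24, -29, -2, 33, -41, -35] -> [-48, -41, -38, -35, -29, -24, -6, -2, 33, 34] -> [34, 33, -2, -6, -24, -29, -35, -38, -41, -48] -> [306, 297, -18, -54, -216, -261, -315, -342, -369, -432] -> [306, -18, -54, -216, -342, -432]
  [13, 6, -24, 2, 46, -46, -40, 23, 44] -> [-46, -40, -24, 2, 6, 13, 23, 44, 46] -> [46, 44, 23, 13, 6, 2, -24, -40, -46] -> [414, 396, 207, 117, 54, 18, -216, -360, -414] -> [414, 396, 54, 18, -216, -360, -414]
  [-18, -6, -43] -> [-43, -18, -6] -> [-6, -18, -43] -> [-54, -162, -387] -> [-54, -162]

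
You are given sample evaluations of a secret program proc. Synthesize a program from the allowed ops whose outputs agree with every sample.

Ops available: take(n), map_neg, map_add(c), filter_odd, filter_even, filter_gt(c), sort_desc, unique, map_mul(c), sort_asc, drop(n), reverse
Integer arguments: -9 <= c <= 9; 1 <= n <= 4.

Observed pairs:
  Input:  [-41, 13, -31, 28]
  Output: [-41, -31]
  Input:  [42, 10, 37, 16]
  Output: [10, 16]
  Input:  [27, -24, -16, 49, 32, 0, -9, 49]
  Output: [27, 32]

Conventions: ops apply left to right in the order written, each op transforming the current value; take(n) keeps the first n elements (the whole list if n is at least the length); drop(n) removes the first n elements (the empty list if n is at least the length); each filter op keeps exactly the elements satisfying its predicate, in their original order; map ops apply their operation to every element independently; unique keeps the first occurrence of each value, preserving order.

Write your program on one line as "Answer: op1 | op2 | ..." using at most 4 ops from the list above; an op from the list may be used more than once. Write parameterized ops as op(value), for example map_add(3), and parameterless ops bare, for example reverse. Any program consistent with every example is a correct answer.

sort_desc | drop(2) | take(2) | sort_asc

Check, running the answer program on each example:
  [-41, 13, -31, 28] -> [28, 13, -31, -41] -> [-31, -41] -> [-31, -41] -> [-41, -31]
  [42, 10, 37, 16] -> [42, 37, 16, 10] -> [16, 10] -> [16, 10] -> [10, 16]
  [27, -24, -16, 49, 32, 0, -9, 49] -> [49, 49, 32, 27, 0, -9, -16, -24] -> [32, 27, 0, -9, -16, -24] -> [32, 27] -> [27, 32]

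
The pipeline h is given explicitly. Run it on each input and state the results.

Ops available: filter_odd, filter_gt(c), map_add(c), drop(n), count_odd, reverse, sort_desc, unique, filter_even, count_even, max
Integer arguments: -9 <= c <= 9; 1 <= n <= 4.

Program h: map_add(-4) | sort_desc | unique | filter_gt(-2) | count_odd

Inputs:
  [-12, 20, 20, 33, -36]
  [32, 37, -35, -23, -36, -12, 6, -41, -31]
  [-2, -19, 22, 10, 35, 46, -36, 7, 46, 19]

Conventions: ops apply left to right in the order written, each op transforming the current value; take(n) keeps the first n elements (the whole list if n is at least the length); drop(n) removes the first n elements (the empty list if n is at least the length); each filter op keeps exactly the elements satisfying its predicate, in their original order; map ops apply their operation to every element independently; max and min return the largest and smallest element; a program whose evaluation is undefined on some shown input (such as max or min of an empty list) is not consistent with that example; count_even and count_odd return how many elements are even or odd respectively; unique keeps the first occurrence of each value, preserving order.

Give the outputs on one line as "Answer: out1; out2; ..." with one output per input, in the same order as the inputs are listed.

1; 1; 3

Execution, op by op:
  [-12, 20, 20, 33, -36] -> [-16, 16, 16, 29, -40] -> [29, 16, 16, -16, -40] -> [29, 16, -16, -40] -> [29, 16] -> 1
  [32, 37, -35, -23, -36, -12, 6, -41, -31] -> [28, 33, -39, -27, -40, -16, 2, -45, -35] -> [33, 28, 2, -16, -27, -35, -39, -40, -45] -> [33, 28, 2, -16, -27, -35, -39, -40, -45] -> [33, 28, 2] -> 1
  [-2, -19, 22, 10, 35, 46, -36, 7, 46, 19] -> [-6, -23, 18, 6, 31, 42, -40, 3, 42, 15] -> [42, 42, 31, 18, 15, 6, 3, -6, -23, -40] -> [42, 31, 18, 15, 6, 3, -6, -23, -40] -> [42, 31, 18, 15, 6, 3] -> 3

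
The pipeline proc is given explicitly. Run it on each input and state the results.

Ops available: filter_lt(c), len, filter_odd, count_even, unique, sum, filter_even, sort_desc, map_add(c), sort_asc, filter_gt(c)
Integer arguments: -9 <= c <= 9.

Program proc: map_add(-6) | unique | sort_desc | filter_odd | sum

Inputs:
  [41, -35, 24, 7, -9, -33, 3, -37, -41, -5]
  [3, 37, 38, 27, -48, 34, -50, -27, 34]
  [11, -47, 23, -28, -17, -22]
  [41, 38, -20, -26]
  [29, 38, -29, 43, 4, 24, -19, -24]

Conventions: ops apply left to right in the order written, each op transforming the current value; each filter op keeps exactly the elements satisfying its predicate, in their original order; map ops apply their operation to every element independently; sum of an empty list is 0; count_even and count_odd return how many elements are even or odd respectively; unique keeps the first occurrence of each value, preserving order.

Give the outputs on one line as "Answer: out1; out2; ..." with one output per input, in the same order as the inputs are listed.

Execution, op by op:
  [41, -35, 24, 7, -9, -33, 3, -37, -41, -5] -> [35, -41, 18, 1, -15, -39, -3, -43, -47, -11] -> [35, -41, 18, 1, -15, -39, -3, -43, -47, -11] -> [35, 18, 1, -3, -11, -15, -39, -41, -43, -47] -> [35, 1, -3, -11, -15, -39, -41, -43, -47] -> -163
  [3, 37, 38, 27, -48, 34, -50, -27, 34] -> [-3, 31, 32, 21, -54, 28, -56, -33, 28] -> [-3, 31, 32, 21, -54, 28, -56, -33] -> [32, 31, 28, 21, -3, -33, -54, -56] -> [31, 21, -3, -33] -> 16
  [11, -47, 23, -28, -17, -22] -> [5, -53, 17, -34, -23, -28] -> [5, -53, 17, -34, -23, -28] -> [17, 5, -23, -28, -34, -53] -> [17, 5, -23, -53] -> -54
  [41, 38, -20, -26] -> [35, 32, -26, -32] -> [35, 32, -26, -32] -> [35, 32, -26, -32] -> [35] -> 35
  [29, 38, -29, 43, 4, 24, -19, -24] -> [23, 32, -35, 37, -2, 18, -25, -30] -> [23, 32, -35, 37, -2, 18, -25, -30] -> [37, 32, 23, 18, -2, -25, -30, -35] -> [37, 23, -25, -35] -> 0

-163; 16; -54; 35; 0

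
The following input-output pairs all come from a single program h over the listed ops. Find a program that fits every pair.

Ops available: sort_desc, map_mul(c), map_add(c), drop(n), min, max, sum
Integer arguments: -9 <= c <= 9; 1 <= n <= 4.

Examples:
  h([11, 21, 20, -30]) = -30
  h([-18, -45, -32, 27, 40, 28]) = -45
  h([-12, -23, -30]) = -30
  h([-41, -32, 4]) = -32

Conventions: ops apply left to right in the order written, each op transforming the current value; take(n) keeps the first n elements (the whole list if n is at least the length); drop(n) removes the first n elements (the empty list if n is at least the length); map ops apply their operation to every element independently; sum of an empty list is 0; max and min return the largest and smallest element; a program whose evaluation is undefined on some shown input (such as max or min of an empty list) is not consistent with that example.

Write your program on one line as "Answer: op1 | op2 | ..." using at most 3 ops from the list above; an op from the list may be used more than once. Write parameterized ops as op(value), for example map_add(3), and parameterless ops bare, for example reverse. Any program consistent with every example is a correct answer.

drop(1) | sort_desc | min

Check, running the answer program on each example:
  [11, 21, 20, -30] -> [21, 20, -30] -> [21, 20, -30] -> -30
  [-18, -45, -32, 27, 40, 28] -> [-45, -32, 27, 40, 28] -> [40, 28, 27, -32, -45] -> -45
  [-12, -23, -30] -> [-23, -30] -> [-23, -30] -> -30
  [-41, -32, 4] -> [-32, 4] -> [4, -32] -> -32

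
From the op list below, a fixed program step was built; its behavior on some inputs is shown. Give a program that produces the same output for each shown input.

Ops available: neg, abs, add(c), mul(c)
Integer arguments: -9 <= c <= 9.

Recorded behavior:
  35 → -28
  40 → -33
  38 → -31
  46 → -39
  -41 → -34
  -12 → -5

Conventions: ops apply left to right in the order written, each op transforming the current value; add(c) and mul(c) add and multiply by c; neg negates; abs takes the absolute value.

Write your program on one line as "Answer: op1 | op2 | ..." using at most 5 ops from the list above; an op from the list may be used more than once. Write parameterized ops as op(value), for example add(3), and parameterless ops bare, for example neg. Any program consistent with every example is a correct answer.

abs | neg | add(4) | add(3)

Check, running the answer program on each example:
  35 -> 35 -> -35 -> -31 -> -28
  40 -> 40 -> -40 -> -36 -> -33
  38 -> 38 -> -38 -> -34 -> -31
  46 -> 46 -> -46 -> -42 -> -39
  -41 -> 41 -> -41 -> -37 -> -34
  -12 -> 12 -> -12 -> -8 -> -5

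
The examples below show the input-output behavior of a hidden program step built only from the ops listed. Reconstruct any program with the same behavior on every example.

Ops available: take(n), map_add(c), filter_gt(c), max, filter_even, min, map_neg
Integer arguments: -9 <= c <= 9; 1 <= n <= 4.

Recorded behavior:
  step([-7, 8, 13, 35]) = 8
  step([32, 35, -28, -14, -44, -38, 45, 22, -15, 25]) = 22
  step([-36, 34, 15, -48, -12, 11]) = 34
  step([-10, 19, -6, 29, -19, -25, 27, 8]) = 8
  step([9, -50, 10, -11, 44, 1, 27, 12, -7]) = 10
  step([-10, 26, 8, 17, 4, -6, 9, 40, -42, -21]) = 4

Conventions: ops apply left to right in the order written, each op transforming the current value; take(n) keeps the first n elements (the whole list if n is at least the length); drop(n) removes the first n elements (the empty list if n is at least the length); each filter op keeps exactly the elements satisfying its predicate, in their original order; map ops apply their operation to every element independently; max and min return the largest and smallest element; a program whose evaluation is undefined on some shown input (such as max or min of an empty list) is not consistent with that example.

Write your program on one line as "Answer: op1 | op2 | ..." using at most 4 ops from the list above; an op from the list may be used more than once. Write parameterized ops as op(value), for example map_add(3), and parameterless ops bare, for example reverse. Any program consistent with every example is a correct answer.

filter_gt(-3) | filter_even | min

Check, running the answer program on each example:
  [-7, 8, 13, 35] -> [8, 13, 35] -> [8] -> 8
  [32, 35, -28, -14, -44, -38, 45, 22, -15, 25] -> [32, 35, 45, 22, 25] -> [32, 22] -> 22
  [-36, 34, 15, -48, -12, 11] -> [34, 15, 11] -> [34] -> 34
  [-10, 19, -6, 29, -19, -25, 27, 8] -> [19, 29, 27, 8] -> [8] -> 8
  [9, -50, 10, -11, 44, 1, 27, 12, -7] -> [9, 10, 44, 1, 27, 12] -> [10, 44, 12] -> 10
  [-10, 26, 8, 17, 4, -6, 9, 40, -42, -21] -> [26, 8, 17, 4, 9, 40] -> [26, 8, 4, 40] -> 4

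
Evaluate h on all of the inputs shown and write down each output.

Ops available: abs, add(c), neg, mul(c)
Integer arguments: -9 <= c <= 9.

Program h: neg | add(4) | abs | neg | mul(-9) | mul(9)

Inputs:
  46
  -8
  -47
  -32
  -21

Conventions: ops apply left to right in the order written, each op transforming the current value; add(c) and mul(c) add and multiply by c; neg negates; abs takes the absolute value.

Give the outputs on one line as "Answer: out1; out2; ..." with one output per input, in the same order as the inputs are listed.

3402; 972; 4131; 2916; 2025

Execution, op by op:
  46 -> -46 -> -42 -> 42 -> -42 -> 378 -> 3402
  -8 -> 8 -> 12 -> 12 -> -12 -> 108 -> 972
  -47 -> 47 -> 51 -> 51 -> -51 -> 459 -> 4131
  -32 -> 32 -> 36 -> 36 -> -36 -> 324 -> 2916
  -21 -> 21 -> 25 -> 25 -> -25 -> 225 -> 2025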